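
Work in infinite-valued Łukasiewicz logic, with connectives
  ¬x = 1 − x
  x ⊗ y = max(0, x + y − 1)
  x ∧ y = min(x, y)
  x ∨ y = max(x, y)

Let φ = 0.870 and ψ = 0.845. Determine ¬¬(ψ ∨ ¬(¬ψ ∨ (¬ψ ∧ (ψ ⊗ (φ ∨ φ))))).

¬ψ = 1 − 0.845 = 0.155
φ ∨ φ = max(0.870, 0.870) = 0.870
ψ ⊗ (φ ∨ φ) = max(0, 0.845 + 0.870 − 1) = max(0, 0.715) = 0.715
¬ψ ∧ (ψ ⊗ (φ ∨ φ)) = min(0.155, 0.715) = 0.155
¬ψ ∨ (¬ψ ∧ (ψ ⊗ (φ ∨ φ))) = max(0.155, 0.155) = 0.155
¬(¬ψ ∨ (¬ψ ∧ (ψ ⊗ (φ ∨ φ)))) = 1 − 0.155 = 0.845
ψ ∨ ¬(¬ψ ∨ (¬ψ ∧ (ψ ⊗ (φ ∨ φ)))) = max(0.845, 0.845) = 0.845
¬(ψ ∨ ¬(¬ψ ∨ (¬ψ ∧ (ψ ⊗ (φ ∨ φ))))) = 1 − 0.845 = 0.155
¬¬(ψ ∨ ¬(¬ψ ∨ (¬ψ ∧ (ψ ⊗ (φ ∨ φ))))) = 1 − 0.155 = 0.845

0.845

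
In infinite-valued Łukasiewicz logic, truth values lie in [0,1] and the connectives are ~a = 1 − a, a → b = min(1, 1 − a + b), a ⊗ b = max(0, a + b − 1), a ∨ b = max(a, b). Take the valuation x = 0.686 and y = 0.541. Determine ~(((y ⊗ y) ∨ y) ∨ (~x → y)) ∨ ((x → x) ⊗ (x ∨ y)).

y ⊗ y = max(0, 0.541 + 0.541 − 1) = max(0, 0.082) = 0.082
(y ⊗ y) ∨ y = max(0.082, 0.541) = 0.541
~x = 1 − 0.686 = 0.314
~x → y = min(1, 1 − 0.314 + 0.541) = min(1, 1.227) = 1.000
((y ⊗ y) ∨ y) ∨ (~x → y) = max(0.541, 1.000) = 1.000
~(((y ⊗ y) ∨ y) ∨ (~x → y)) = 1 − 1.000 = 0.000
x → x = min(1, 1 − 0.686 + 0.686) = min(1, 1.000) = 1.000
x ∨ y = max(0.686, 0.541) = 0.686
(x → x) ⊗ (x ∨ y) = max(0, 1.000 + 0.686 − 1) = max(0, 0.686) = 0.686
~(((y ⊗ y) ∨ y) ∨ (~x → y)) ∨ ((x → x) ⊗ (x ∨ y)) = max(0.000, 0.686) = 0.686

0.686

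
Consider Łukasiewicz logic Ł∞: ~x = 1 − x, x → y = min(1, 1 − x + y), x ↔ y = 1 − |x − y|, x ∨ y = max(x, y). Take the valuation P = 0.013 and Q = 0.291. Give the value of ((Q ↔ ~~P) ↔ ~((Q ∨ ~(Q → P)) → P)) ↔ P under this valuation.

~P = 1 − 0.013 = 0.987
~~P = 1 − 0.987 = 0.013
Q ↔ ~~P = 1 − |0.291 − 0.013| = 1 − 0.278 = 0.722
Q → P = min(1, 1 − 0.291 + 0.013) = min(1, 0.722) = 0.722
~(Q → P) = 1 − 0.722 = 0.278
Q ∨ ~(Q → P) = max(0.291, 0.278) = 0.291
(Q ∨ ~(Q → P)) → P = min(1, 1 − 0.291 + 0.013) = min(1, 0.722) = 0.722
~((Q ∨ ~(Q → P)) → P) = 1 − 0.722 = 0.278
(Q ↔ ~~P) ↔ ~((Q ∨ ~(Q → P)) → P) = 1 − |0.722 − 0.278| = 1 − 0.444 = 0.556
((Q ↔ ~~P) ↔ ~((Q ∨ ~(Q → P)) → P)) ↔ P = 1 − |0.556 − 0.013| = 1 − 0.543 = 0.457

0.457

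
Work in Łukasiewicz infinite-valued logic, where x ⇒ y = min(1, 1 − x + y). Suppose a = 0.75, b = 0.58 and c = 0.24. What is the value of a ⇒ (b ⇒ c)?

0.91

b ⇒ c = min(1, 1 − 0.58 + 0.24) = min(1, 0.66) = 0.66
a ⇒ (b ⇒ c) = min(1, 1 − 0.75 + 0.66) = min(1, 0.91) = 0.91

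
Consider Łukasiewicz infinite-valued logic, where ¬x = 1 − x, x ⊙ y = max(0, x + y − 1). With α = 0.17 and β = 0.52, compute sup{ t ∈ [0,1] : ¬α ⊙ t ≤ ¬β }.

0.65

¬α = 1 − 0.17 = 0.83
So the left factor is ¬α = 0.83.
¬β = 1 − 0.52 = 0.48
So the right-hand bound is ¬β = 0.48.
The residuum of the Łukasiewicz t-norm gives the supremum: min(1, 1 − 0.83 + 0.48).
1 − 0.83 + 0.48 = 0.65, so t = min(1, 0.65) = 0.65.
Check: 0.83 ⊙ 0.65 = max(0, 0.48) = 0.48 ≤ 0.48.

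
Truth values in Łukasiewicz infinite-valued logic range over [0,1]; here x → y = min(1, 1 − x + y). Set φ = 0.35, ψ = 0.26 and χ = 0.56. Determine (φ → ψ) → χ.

0.65

φ → ψ = min(1, 1 − 0.35 + 0.26) = min(1, 0.91) = 0.91
(φ → ψ) → χ = min(1, 1 − 0.91 + 0.56) = min(1, 0.65) = 0.65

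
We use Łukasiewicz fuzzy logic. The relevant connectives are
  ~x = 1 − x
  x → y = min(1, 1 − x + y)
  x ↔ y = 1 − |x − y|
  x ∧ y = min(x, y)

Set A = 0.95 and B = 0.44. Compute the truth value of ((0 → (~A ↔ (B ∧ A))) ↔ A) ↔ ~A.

0.10

~A = 1 − 0.95 = 0.05
B ∧ A = min(0.44, 0.95) = 0.44
~A ↔ (B ∧ A) = 1 − |0.05 − 0.44| = 1 − 0.39 = 0.61
0 → (~A ↔ (B ∧ A)) = min(1, 1 − 0.00 + 0.61) = min(1, 1.61) = 1.00
(0 → (~A ↔ (B ∧ A))) ↔ A = 1 − |1.00 − 0.95| = 1 − 0.05 = 0.95
((0 → (~A ↔ (B ∧ A))) ↔ A) ↔ ~A = 1 − |0.95 − 0.05| = 1 − 0.90 = 0.10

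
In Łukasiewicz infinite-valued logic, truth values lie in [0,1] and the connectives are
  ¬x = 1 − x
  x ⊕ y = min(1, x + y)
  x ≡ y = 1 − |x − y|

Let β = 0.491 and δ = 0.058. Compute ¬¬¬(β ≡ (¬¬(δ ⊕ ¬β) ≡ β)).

¬β = 1 − 0.491 = 0.509
δ ⊕ ¬β = min(1, 0.058 + 0.509) = min(1, 0.567) = 0.567
¬(δ ⊕ ¬β) = 1 − 0.567 = 0.433
¬¬(δ ⊕ ¬β) = 1 − 0.433 = 0.567
¬¬(δ ⊕ ¬β) ≡ β = 1 − |0.567 − 0.491| = 1 − 0.076 = 0.924
β ≡ (¬¬(δ ⊕ ¬β) ≡ β) = 1 − |0.491 − 0.924| = 1 − 0.433 = 0.567
¬(β ≡ (¬¬(δ ⊕ ¬β) ≡ β)) = 1 − 0.567 = 0.433
¬¬(β ≡ (¬¬(δ ⊕ ¬β) ≡ β)) = 1 − 0.433 = 0.567
¬¬¬(β ≡ (¬¬(δ ⊕ ¬β) ≡ β)) = 1 − 0.567 = 0.433

0.433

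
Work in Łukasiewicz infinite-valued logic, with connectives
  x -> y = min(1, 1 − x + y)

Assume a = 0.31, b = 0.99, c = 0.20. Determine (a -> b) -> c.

0.20

a -> b = min(1, 1 − 0.31 + 0.99) = min(1, 1.68) = 1.00
(a -> b) -> c = min(1, 1 − 1.00 + 0.20) = min(1, 0.20) = 0.20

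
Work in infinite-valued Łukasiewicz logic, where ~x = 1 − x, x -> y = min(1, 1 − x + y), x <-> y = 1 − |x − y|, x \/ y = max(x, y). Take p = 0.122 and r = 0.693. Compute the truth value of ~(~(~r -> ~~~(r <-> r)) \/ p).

0.693

~r = 1 − 0.693 = 0.307
r <-> r = 1 − |0.693 − 0.693| = 1 − 0.000 = 1.000
~(r <-> r) = 1 − 1.000 = 0.000
~~(r <-> r) = 1 − 0.000 = 1.000
~~~(r <-> r) = 1 − 1.000 = 0.000
~r -> ~~~(r <-> r) = min(1, 1 − 0.307 + 0.000) = min(1, 0.693) = 0.693
~(~r -> ~~~(r <-> r)) = 1 − 0.693 = 0.307
~(~r -> ~~~(r <-> r)) \/ p = max(0.307, 0.122) = 0.307
~(~(~r -> ~~~(r <-> r)) \/ p) = 1 − 0.307 = 0.693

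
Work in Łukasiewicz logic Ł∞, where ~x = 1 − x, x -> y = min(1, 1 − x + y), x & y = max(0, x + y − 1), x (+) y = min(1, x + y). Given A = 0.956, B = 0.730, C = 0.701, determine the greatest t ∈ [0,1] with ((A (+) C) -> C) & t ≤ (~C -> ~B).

A (+) C = min(1, 0.956 + 0.701) = min(1, 1.657) = 1.000
(A (+) C) -> C = min(1, 1 − 1.000 + 0.701) = min(1, 0.701) = 0.701
So the left factor is (A (+) C) -> C = 0.701.
~C = 1 − 0.701 = 0.299
~B = 1 − 0.730 = 0.270
~C -> ~B = min(1, 1 − 0.299 + 0.270) = min(1, 0.971) = 0.971
So the right-hand bound is ~C -> ~B = 0.971.
The residuum of the Łukasiewicz t-norm gives the supremum: min(1, 1 − 0.701 + 0.971).
1 − 0.701 + 0.971 = 1.270, so t = min(1, 1.270) = 1.000.
Check: 0.701 & 1.000 = max(0, 0.701) = 0.701 ≤ 0.971.

1.000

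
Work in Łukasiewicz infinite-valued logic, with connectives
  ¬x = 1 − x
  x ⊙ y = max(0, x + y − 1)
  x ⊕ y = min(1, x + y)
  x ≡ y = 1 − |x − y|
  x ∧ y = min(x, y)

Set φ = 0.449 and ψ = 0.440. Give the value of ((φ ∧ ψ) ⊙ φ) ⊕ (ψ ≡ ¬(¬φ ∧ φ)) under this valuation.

φ ∧ ψ = min(0.449, 0.440) = 0.440
(φ ∧ ψ) ⊙ φ = max(0, 0.440 + 0.449 − 1) = max(0, -0.111) = 0.000
¬φ = 1 − 0.449 = 0.551
¬φ ∧ φ = min(0.551, 0.449) = 0.449
¬(¬φ ∧ φ) = 1 − 0.449 = 0.551
ψ ≡ ¬(¬φ ∧ φ) = 1 − |0.440 − 0.551| = 1 − 0.111 = 0.889
((φ ∧ ψ) ⊙ φ) ⊕ (ψ ≡ ¬(¬φ ∧ φ)) = min(1, 0.000 + 0.889) = min(1, 0.889) = 0.889

0.889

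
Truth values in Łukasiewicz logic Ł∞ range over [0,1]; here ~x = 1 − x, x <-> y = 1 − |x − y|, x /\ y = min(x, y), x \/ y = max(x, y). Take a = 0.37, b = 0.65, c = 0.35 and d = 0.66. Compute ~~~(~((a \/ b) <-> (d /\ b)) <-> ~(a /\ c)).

0.65

a \/ b = max(0.37, 0.65) = 0.65
d /\ b = min(0.66, 0.65) = 0.65
(a \/ b) <-> (d /\ b) = 1 − |0.65 − 0.65| = 1 − 0.00 = 1.00
~((a \/ b) <-> (d /\ b)) = 1 − 1.00 = 0.00
a /\ c = min(0.37, 0.35) = 0.35
~(a /\ c) = 1 − 0.35 = 0.65
~((a \/ b) <-> (d /\ b)) <-> ~(a /\ c) = 1 − |0.00 − 0.65| = 1 − 0.65 = 0.35
~(~((a \/ b) <-> (d /\ b)) <-> ~(a /\ c)) = 1 − 0.35 = 0.65
~~(~((a \/ b) <-> (d /\ b)) <-> ~(a /\ c)) = 1 − 0.65 = 0.35
~~~(~((a \/ b) <-> (d /\ b)) <-> ~(a /\ c)) = 1 − 0.35 = 0.65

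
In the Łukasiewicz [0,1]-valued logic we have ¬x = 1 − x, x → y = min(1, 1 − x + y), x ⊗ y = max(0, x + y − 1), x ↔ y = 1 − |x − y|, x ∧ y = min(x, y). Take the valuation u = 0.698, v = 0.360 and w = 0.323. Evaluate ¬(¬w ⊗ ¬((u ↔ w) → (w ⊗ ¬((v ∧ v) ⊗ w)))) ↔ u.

0.698

¬w = 1 − 0.323 = 0.677
u ↔ w = 1 − |0.698 − 0.323| = 1 − 0.375 = 0.625
v ∧ v = min(0.360, 0.360) = 0.360
(v ∧ v) ⊗ w = max(0, 0.360 + 0.323 − 1) = max(0, -0.317) = 0.000
¬((v ∧ v) ⊗ w) = 1 − 0.000 = 1.000
w ⊗ ¬((v ∧ v) ⊗ w) = max(0, 0.323 + 1.000 − 1) = max(0, 0.323) = 0.323
(u ↔ w) → (w ⊗ ¬((v ∧ v) ⊗ w)) = min(1, 1 − 0.625 + 0.323) = min(1, 0.698) = 0.698
¬((u ↔ w) → (w ⊗ ¬((v ∧ v) ⊗ w))) = 1 − 0.698 = 0.302
¬w ⊗ ¬((u ↔ w) → (w ⊗ ¬((v ∧ v) ⊗ w))) = max(0, 0.677 + 0.302 − 1) = max(0, -0.021) = 0.000
¬(¬w ⊗ ¬((u ↔ w) → (w ⊗ ¬((v ∧ v) ⊗ w)))) = 1 − 0.000 = 1.000
¬(¬w ⊗ ¬((u ↔ w) → (w ⊗ ¬((v ∧ v) ⊗ w)))) ↔ u = 1 − |1.000 − 0.698| = 1 − 0.302 = 0.698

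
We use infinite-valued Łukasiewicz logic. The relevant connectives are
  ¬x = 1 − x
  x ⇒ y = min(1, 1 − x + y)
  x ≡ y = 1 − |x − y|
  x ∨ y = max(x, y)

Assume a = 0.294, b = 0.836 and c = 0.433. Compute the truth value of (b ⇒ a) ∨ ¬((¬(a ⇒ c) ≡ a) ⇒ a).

b ⇒ a = min(1, 1 − 0.836 + 0.294) = min(1, 0.458) = 0.458
a ⇒ c = min(1, 1 − 0.294 + 0.433) = min(1, 1.139) = 1.000
¬(a ⇒ c) = 1 − 1.000 = 0.000
¬(a ⇒ c) ≡ a = 1 − |0.000 − 0.294| = 1 − 0.294 = 0.706
(¬(a ⇒ c) ≡ a) ⇒ a = min(1, 1 − 0.706 + 0.294) = min(1, 0.588) = 0.588
¬((¬(a ⇒ c) ≡ a) ⇒ a) = 1 − 0.588 = 0.412
(b ⇒ a) ∨ ¬((¬(a ⇒ c) ≡ a) ⇒ a) = max(0.458, 0.412) = 0.458

0.458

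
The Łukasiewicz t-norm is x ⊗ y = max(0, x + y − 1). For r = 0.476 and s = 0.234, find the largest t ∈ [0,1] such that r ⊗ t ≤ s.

The residuum of the Łukasiewicz t-norm gives the supremum: min(1, 1 − 0.476 + 0.234).
1 − 0.476 + 0.234 = 0.758, so t = min(1, 0.758) = 0.758.
Check: 0.476 ⊗ 0.758 = max(0, 0.234) = 0.234 ≤ 0.234.

0.758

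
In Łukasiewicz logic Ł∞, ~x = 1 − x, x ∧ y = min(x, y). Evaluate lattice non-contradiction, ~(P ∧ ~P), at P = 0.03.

~P = 1 − 0.03 = 0.97
P ∧ ~P = min(0.03, 0.97) = 0.03
~(P ∧ ~P) = 1 − 0.03 = 0.97
(The value 0.97 < 1 shows this instance is not satisfied; not a Ł∞-tautology — its value is 1 − min(a, 1−a).)

0.97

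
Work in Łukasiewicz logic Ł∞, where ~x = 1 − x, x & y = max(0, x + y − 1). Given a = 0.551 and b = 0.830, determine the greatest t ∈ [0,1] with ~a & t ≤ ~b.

0.721

~a = 1 − 0.551 = 0.449
So the left factor is ~a = 0.449.
~b = 1 − 0.830 = 0.170
So the right-hand bound is ~b = 0.170.
The residuum of the Łukasiewicz t-norm gives the supremum: min(1, 1 − 0.449 + 0.170).
1 − 0.449 + 0.170 = 0.721, so t = min(1, 0.721) = 0.721.
Check: 0.449 & 0.721 = max(0, 0.170) = 0.170 ≤ 0.170.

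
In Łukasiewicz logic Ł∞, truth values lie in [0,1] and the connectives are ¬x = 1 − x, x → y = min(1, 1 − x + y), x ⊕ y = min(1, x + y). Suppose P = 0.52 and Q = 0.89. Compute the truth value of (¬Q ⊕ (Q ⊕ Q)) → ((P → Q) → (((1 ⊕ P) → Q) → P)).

¬Q = 1 − 0.89 = 0.11
Q ⊕ Q = min(1, 0.89 + 0.89) = min(1, 1.78) = 1.00
¬Q ⊕ (Q ⊕ Q) = min(1, 0.11 + 1.00) = min(1, 1.11) = 1.00
P → Q = min(1, 1 − 0.52 + 0.89) = min(1, 1.37) = 1.00
1 ⊕ P = min(1, 1.00 + 0.52) = min(1, 1.52) = 1.00
(1 ⊕ P) → Q = min(1, 1 − 1.00 + 0.89) = min(1, 0.89) = 0.89
((1 ⊕ P) → Q) → P = min(1, 1 − 0.89 + 0.52) = min(1, 0.63) = 0.63
(P → Q) → (((1 ⊕ P) → Q) → P) = min(1, 1 − 1.00 + 0.63) = min(1, 0.63) = 0.63
(¬Q ⊕ (Q ⊕ Q)) → ((P → Q) → (((1 ⊕ P) → Q) → P)) = min(1, 1 − 1.00 + 0.63) = min(1, 0.63) = 0.63

0.63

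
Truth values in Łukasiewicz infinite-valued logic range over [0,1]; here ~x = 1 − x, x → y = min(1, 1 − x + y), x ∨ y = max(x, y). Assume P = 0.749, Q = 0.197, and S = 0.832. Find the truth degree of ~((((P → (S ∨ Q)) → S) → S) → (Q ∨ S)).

S ∨ Q = max(0.832, 0.197) = 0.832
P → (S ∨ Q) = min(1, 1 − 0.749 + 0.832) = min(1, 1.083) = 1.000
(P → (S ∨ Q)) → S = min(1, 1 − 1.000 + 0.832) = min(1, 0.832) = 0.832
((P → (S ∨ Q)) → S) → S = min(1, 1 − 0.832 + 0.832) = min(1, 1.000) = 1.000
Q ∨ S = max(0.197, 0.832) = 0.832
(((P → (S ∨ Q)) → S) → S) → (Q ∨ S) = min(1, 1 − 1.000 + 0.832) = min(1, 0.832) = 0.832
~((((P → (S ∨ Q)) → S) → S) → (Q ∨ S)) = 1 − 0.832 = 0.168

0.168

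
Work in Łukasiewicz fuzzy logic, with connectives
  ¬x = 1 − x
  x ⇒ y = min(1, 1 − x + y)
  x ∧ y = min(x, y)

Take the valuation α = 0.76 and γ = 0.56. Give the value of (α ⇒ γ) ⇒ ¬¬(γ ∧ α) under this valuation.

α ⇒ γ = min(1, 1 − 0.76 + 0.56) = min(1, 0.80) = 0.80
γ ∧ α = min(0.56, 0.76) = 0.56
¬(γ ∧ α) = 1 − 0.56 = 0.44
¬¬(γ ∧ α) = 1 − 0.44 = 0.56
(α ⇒ γ) ⇒ ¬¬(γ ∧ α) = min(1, 1 − 0.80 + 0.56) = min(1, 0.76) = 0.76

0.76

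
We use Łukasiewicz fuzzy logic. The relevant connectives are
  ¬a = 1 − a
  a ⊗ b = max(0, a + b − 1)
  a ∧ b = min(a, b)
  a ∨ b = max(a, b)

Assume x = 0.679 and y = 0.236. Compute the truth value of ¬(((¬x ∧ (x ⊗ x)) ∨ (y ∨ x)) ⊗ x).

¬x = 1 − 0.679 = 0.321
x ⊗ x = max(0, 0.679 + 0.679 − 1) = max(0, 0.358) = 0.358
¬x ∧ (x ⊗ x) = min(0.321, 0.358) = 0.321
y ∨ x = max(0.236, 0.679) = 0.679
(¬x ∧ (x ⊗ x)) ∨ (y ∨ x) = max(0.321, 0.679) = 0.679
((¬x ∧ (x ⊗ x)) ∨ (y ∨ x)) ⊗ x = max(0, 0.679 + 0.679 − 1) = max(0, 0.358) = 0.358
¬(((¬x ∧ (x ⊗ x)) ∨ (y ∨ x)) ⊗ x) = 1 − 0.358 = 0.642

0.642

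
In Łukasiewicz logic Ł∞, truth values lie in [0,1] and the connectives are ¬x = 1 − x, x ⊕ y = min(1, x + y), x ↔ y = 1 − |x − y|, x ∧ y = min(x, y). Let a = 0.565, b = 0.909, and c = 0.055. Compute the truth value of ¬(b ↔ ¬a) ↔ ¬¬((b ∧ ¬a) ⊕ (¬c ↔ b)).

0.474

¬a = 1 − 0.565 = 0.435
b ↔ ¬a = 1 − |0.909 − 0.435| = 1 − 0.474 = 0.526
¬(b ↔ ¬a) = 1 − 0.526 = 0.474
b ∧ ¬a = min(0.909, 0.435) = 0.435
¬c = 1 − 0.055 = 0.945
¬c ↔ b = 1 − |0.945 − 0.909| = 1 − 0.036 = 0.964
(b ∧ ¬a) ⊕ (¬c ↔ b) = min(1, 0.435 + 0.964) = min(1, 1.399) = 1.000
¬((b ∧ ¬a) ⊕ (¬c ↔ b)) = 1 − 1.000 = 0.000
¬¬((b ∧ ¬a) ⊕ (¬c ↔ b)) = 1 − 0.000 = 1.000
¬(b ↔ ¬a) ↔ ¬¬((b ∧ ¬a) ⊕ (¬c ↔ b)) = 1 − |0.474 − 1.000| = 1 − 0.526 = 0.474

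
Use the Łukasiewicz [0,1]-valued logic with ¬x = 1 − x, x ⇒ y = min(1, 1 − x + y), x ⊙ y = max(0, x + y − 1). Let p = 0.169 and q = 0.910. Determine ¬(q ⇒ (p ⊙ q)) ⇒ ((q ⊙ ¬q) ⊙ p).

p ⊙ q = max(0, 0.169 + 0.910 − 1) = max(0, 0.079) = 0.079
q ⇒ (p ⊙ q) = min(1, 1 − 0.910 + 0.079) = min(1, 0.169) = 0.169
¬(q ⇒ (p ⊙ q)) = 1 − 0.169 = 0.831
¬q = 1 − 0.910 = 0.090
q ⊙ ¬q = max(0, 0.910 + 0.090 − 1) = max(0, 0.000) = 0.000
(q ⊙ ¬q) ⊙ p = max(0, 0.000 + 0.169 − 1) = max(0, -0.831) = 0.000
¬(q ⇒ (p ⊙ q)) ⇒ ((q ⊙ ¬q) ⊙ p) = min(1, 1 − 0.831 + 0.000) = min(1, 0.169) = 0.169

0.169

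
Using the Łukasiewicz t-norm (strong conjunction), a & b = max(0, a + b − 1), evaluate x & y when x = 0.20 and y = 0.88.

x & y = max(0, 0.20 + 0.88 − 1) = max(0, 0.08) = 0.08
For comparison, the Gödel (minimum) t-norm min(a, b) would give 0.20.

0.08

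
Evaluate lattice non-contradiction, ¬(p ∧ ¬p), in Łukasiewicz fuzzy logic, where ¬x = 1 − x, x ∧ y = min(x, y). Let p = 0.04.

¬p = 1 − 0.04 = 0.96
p ∧ ¬p = min(0.04, 0.96) = 0.04
¬(p ∧ ¬p) = 1 − 0.04 = 0.96
(The value 0.96 < 1 shows this instance is not satisfied; not a Ł∞-tautology — its value is 1 − min(a, 1−a).)

0.96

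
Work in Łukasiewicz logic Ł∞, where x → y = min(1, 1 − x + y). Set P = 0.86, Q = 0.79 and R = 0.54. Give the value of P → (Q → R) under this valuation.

0.89

Q → R = min(1, 1 − 0.79 + 0.54) = min(1, 0.75) = 0.75
P → (Q → R) = min(1, 1 − 0.86 + 0.75) = min(1, 0.89) = 0.89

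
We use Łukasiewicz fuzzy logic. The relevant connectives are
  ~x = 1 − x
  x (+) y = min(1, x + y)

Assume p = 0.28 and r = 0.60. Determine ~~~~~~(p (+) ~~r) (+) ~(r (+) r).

~r = 1 − 0.60 = 0.40
~~r = 1 − 0.40 = 0.60
p (+) ~~r = min(1, 0.28 + 0.60) = min(1, 0.88) = 0.88
~(p (+) ~~r) = 1 − 0.88 = 0.12
~~(p (+) ~~r) = 1 − 0.12 = 0.88
~~~(p (+) ~~r) = 1 − 0.88 = 0.12
~~~~(p (+) ~~r) = 1 − 0.12 = 0.88
~~~~~(p (+) ~~r) = 1 − 0.88 = 0.12
~~~~~~(p (+) ~~r) = 1 − 0.12 = 0.88
r (+) r = min(1, 0.60 + 0.60) = min(1, 1.20) = 1.00
~(r (+) r) = 1 − 1.00 = 0.00
~~~~~~(p (+) ~~r) (+) ~(r (+) r) = min(1, 0.88 + 0.00) = min(1, 0.88) = 0.88

0.88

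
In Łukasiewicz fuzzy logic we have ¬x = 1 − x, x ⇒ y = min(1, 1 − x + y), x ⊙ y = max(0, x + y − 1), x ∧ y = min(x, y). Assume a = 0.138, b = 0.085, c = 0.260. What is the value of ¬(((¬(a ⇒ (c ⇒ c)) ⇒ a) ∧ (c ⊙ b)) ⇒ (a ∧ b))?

c ⇒ c = min(1, 1 − 0.260 + 0.260) = min(1, 1.000) = 1.000
a ⇒ (c ⇒ c) = min(1, 1 − 0.138 + 1.000) = min(1, 1.862) = 1.000
¬(a ⇒ (c ⇒ c)) = 1 − 1.000 = 0.000
¬(a ⇒ (c ⇒ c)) ⇒ a = min(1, 1 − 0.000 + 0.138) = min(1, 1.138) = 1.000
c ⊙ b = max(0, 0.260 + 0.085 − 1) = max(0, -0.655) = 0.000
(¬(a ⇒ (c ⇒ c)) ⇒ a) ∧ (c ⊙ b) = min(1.000, 0.000) = 0.000
a ∧ b = min(0.138, 0.085) = 0.085
((¬(a ⇒ (c ⇒ c)) ⇒ a) ∧ (c ⊙ b)) ⇒ (a ∧ b) = min(1, 1 − 0.000 + 0.085) = min(1, 1.085) = 1.000
¬(((¬(a ⇒ (c ⇒ c)) ⇒ a) ∧ (c ⊙ b)) ⇒ (a ∧ b)) = 1 − 1.000 = 0.000

0.000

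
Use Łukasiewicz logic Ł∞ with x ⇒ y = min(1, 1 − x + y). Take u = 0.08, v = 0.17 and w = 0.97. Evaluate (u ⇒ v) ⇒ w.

0.97

u ⇒ v = min(1, 1 − 0.08 + 0.17) = min(1, 1.09) = 1.00
(u ⇒ v) ⇒ w = min(1, 1 − 1.00 + 0.97) = min(1, 0.97) = 0.97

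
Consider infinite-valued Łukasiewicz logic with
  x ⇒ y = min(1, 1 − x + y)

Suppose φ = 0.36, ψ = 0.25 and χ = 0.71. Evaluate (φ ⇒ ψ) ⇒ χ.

φ ⇒ ψ = min(1, 1 − 0.36 + 0.25) = min(1, 0.89) = 0.89
(φ ⇒ ψ) ⇒ χ = min(1, 1 − 0.89 + 0.71) = min(1, 0.82) = 0.82

0.82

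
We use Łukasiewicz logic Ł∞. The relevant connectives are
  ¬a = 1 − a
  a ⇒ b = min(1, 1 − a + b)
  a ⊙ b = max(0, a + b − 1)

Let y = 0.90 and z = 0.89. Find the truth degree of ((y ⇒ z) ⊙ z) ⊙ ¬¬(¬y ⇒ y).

y ⇒ z = min(1, 1 − 0.90 + 0.89) = min(1, 0.99) = 0.99
(y ⇒ z) ⊙ z = max(0, 0.99 + 0.89 − 1) = max(0, 0.88) = 0.88
¬y = 1 − 0.90 = 0.10
¬y ⇒ y = min(1, 1 − 0.10 + 0.90) = min(1, 1.80) = 1.00
¬(¬y ⇒ y) = 1 − 1.00 = 0.00
¬¬(¬y ⇒ y) = 1 − 0.00 = 1.00
((y ⇒ z) ⊙ z) ⊙ ¬¬(¬y ⇒ y) = max(0, 0.88 + 1.00 − 1) = max(0, 0.88) = 0.88

0.88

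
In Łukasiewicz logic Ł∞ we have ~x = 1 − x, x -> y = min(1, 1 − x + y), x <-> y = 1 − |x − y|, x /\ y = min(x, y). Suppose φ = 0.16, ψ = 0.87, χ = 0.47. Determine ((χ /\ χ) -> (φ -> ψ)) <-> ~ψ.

χ /\ χ = min(0.47, 0.47) = 0.47
φ -> ψ = min(1, 1 − 0.16 + 0.87) = min(1, 1.71) = 1.00
(χ /\ χ) -> (φ -> ψ) = min(1, 1 − 0.47 + 1.00) = min(1, 1.53) = 1.00
~ψ = 1 − 0.87 = 0.13
((χ /\ χ) -> (φ -> ψ)) <-> ~ψ = 1 − |1.00 − 0.13| = 1 − 0.87 = 0.13

0.13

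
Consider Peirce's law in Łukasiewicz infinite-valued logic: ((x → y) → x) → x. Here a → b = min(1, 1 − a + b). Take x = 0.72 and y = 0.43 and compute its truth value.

0.72

x → y = min(1, 1 − 0.72 + 0.43) = min(1, 0.71) = 0.71
(x → y) → x = min(1, 1 − 0.71 + 0.72) = min(1, 1.01) = 1.00
((x → y) → x) → x = min(1, 1 − 1.00 + 0.72) = min(1, 0.72) = 0.72
(The value 0.72 < 1 shows this instance is not satisfied; not a Ł∞-tautology in general.)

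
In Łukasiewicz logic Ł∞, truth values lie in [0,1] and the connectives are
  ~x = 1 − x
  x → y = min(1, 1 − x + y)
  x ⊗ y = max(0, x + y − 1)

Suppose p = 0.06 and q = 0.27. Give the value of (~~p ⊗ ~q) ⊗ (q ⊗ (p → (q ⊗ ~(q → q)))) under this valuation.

0.00

~p = 1 − 0.06 = 0.94
~~p = 1 − 0.94 = 0.06
~q = 1 − 0.27 = 0.73
~~p ⊗ ~q = max(0, 0.06 + 0.73 − 1) = max(0, -0.21) = 0.00
q → q = min(1, 1 − 0.27 + 0.27) = min(1, 1.00) = 1.00
~(q → q) = 1 − 1.00 = 0.00
q ⊗ ~(q → q) = max(0, 0.27 + 0.00 − 1) = max(0, -0.73) = 0.00
p → (q ⊗ ~(q → q)) = min(1, 1 − 0.06 + 0.00) = min(1, 0.94) = 0.94
q ⊗ (p → (q ⊗ ~(q → q))) = max(0, 0.27 + 0.94 − 1) = max(0, 0.21) = 0.21
(~~p ⊗ ~q) ⊗ (q ⊗ (p → (q ⊗ ~(q → q)))) = max(0, 0.00 + 0.21 − 1) = max(0, -0.79) = 0.00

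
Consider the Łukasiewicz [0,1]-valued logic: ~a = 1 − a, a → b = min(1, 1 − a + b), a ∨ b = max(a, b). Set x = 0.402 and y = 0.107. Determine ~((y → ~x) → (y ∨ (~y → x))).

0.491

~x = 1 − 0.402 = 0.598
y → ~x = min(1, 1 − 0.107 + 0.598) = min(1, 1.491) = 1.000
~y = 1 − 0.107 = 0.893
~y → x = min(1, 1 − 0.893 + 0.402) = min(1, 0.509) = 0.509
y ∨ (~y → x) = max(0.107, 0.509) = 0.509
(y → ~x) → (y ∨ (~y → x)) = min(1, 1 − 1.000 + 0.509) = min(1, 0.509) = 0.509
~((y → ~x) → (y ∨ (~y → x))) = 1 − 0.509 = 0.491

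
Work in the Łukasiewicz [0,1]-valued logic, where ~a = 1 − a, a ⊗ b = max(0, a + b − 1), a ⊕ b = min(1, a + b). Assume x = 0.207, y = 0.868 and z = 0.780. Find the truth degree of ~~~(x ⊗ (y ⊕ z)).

y ⊕ z = min(1, 0.868 + 0.780) = min(1, 1.648) = 1.000
x ⊗ (y ⊕ z) = max(0, 0.207 + 1.000 − 1) = max(0, 0.207) = 0.207
~(x ⊗ (y ⊕ z)) = 1 − 0.207 = 0.793
~~(x ⊗ (y ⊕ z)) = 1 − 0.793 = 0.207
~~~(x ⊗ (y ⊕ z)) = 1 − 0.207 = 0.793

0.793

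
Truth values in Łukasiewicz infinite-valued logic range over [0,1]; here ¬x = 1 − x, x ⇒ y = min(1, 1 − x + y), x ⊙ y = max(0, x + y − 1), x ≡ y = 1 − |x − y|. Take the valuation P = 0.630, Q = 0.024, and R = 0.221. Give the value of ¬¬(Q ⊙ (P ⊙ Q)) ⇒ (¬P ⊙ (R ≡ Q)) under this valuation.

P ⊙ Q = max(0, 0.630 + 0.024 − 1) = max(0, -0.346) = 0.000
Q ⊙ (P ⊙ Q) = max(0, 0.024 + 0.000 − 1) = max(0, -0.976) = 0.000
¬(Q ⊙ (P ⊙ Q)) = 1 − 0.000 = 1.000
¬¬(Q ⊙ (P ⊙ Q)) = 1 − 1.000 = 0.000
¬P = 1 − 0.630 = 0.370
R ≡ Q = 1 − |0.221 − 0.024| = 1 − 0.197 = 0.803
¬P ⊙ (R ≡ Q) = max(0, 0.370 + 0.803 − 1) = max(0, 0.173) = 0.173
¬¬(Q ⊙ (P ⊙ Q)) ⇒ (¬P ⊙ (R ≡ Q)) = min(1, 1 − 0.000 + 0.173) = min(1, 1.173) = 1.000

1.000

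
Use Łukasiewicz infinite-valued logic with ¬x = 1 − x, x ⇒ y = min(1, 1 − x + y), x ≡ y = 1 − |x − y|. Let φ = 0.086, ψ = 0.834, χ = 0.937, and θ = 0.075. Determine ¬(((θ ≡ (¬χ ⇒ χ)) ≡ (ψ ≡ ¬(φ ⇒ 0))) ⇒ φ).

0.737

¬χ = 1 − 0.937 = 0.063
¬χ ⇒ χ = min(1, 1 − 0.063 + 0.937) = min(1, 1.874) = 1.000
θ ≡ (¬χ ⇒ χ) = 1 − |0.075 − 1.000| = 1 − 0.925 = 0.075
φ ⇒ 0 = min(1, 1 − 0.086 + 0.000) = min(1, 0.914) = 0.914
¬(φ ⇒ 0) = 1 − 0.914 = 0.086
ψ ≡ ¬(φ ⇒ 0) = 1 − |0.834 − 0.086| = 1 − 0.748 = 0.252
(θ ≡ (¬χ ⇒ χ)) ≡ (ψ ≡ ¬(φ ⇒ 0)) = 1 − |0.075 − 0.252| = 1 − 0.177 = 0.823
((θ ≡ (¬χ ⇒ χ)) ≡ (ψ ≡ ¬(φ ⇒ 0))) ⇒ φ = min(1, 1 − 0.823 + 0.086) = min(1, 0.263) = 0.263
¬(((θ ≡ (¬χ ⇒ χ)) ≡ (ψ ≡ ¬(φ ⇒ 0))) ⇒ φ) = 1 − 0.263 = 0.737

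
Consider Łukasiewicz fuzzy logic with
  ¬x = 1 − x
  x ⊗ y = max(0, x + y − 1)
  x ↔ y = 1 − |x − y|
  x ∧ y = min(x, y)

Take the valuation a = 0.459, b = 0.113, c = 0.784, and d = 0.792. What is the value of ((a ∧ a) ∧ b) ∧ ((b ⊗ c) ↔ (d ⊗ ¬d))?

0.113

a ∧ a = min(0.459, 0.459) = 0.459
(a ∧ a) ∧ b = min(0.459, 0.113) = 0.113
b ⊗ c = max(0, 0.113 + 0.784 − 1) = max(0, -0.103) = 0.000
¬d = 1 − 0.792 = 0.208
d ⊗ ¬d = max(0, 0.792 + 0.208 − 1) = max(0, 0.000) = 0.000
(b ⊗ c) ↔ (d ⊗ ¬d) = 1 − |0.000 − 0.000| = 1 − 0.000 = 1.000
((a ∧ a) ∧ b) ∧ ((b ⊗ c) ↔ (d ⊗ ¬d)) = min(0.113, 1.000) = 0.113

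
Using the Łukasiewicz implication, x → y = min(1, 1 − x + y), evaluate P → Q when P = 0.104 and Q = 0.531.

1.000

P → Q = min(1, 1 − 0.104 + 0.531) = min(1, 1.427) = 1.000
For comparison, the Gödel implication (1 if x ≤ y else y) would give 1.000.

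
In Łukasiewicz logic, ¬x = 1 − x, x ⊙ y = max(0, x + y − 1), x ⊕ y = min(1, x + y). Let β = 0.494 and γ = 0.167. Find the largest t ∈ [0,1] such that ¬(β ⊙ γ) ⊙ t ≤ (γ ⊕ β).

0.661

β ⊙ γ = max(0, 0.494 + 0.167 − 1) = max(0, -0.339) = 0.000
¬(β ⊙ γ) = 1 − 0.000 = 1.000
So the left factor is ¬(β ⊙ γ) = 1.000.
γ ⊕ β = min(1, 0.167 + 0.494) = min(1, 0.661) = 0.661
So the right-hand bound is γ ⊕ β = 0.661.
The residuum of the Łukasiewicz t-norm gives the supremum: min(1, 1 − 1.000 + 0.661).
1 − 1.000 + 0.661 = 0.661, so t = min(1, 0.661) = 0.661.
Check: 1.000 ⊙ 0.661 = max(0, 0.661) = 0.661 ≤ 0.661.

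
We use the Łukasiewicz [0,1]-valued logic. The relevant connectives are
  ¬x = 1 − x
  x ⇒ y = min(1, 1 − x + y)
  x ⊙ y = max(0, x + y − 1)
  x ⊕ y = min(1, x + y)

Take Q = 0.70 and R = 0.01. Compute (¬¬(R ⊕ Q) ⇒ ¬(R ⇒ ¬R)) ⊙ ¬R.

R ⊕ Q = min(1, 0.01 + 0.70) = min(1, 0.71) = 0.71
¬(R ⊕ Q) = 1 − 0.71 = 0.29
¬¬(R ⊕ Q) = 1 − 0.29 = 0.71
¬R = 1 − 0.01 = 0.99
R ⇒ ¬R = min(1, 1 − 0.01 + 0.99) = min(1, 1.98) = 1.00
¬(R ⇒ ¬R) = 1 − 1.00 = 0.00
¬¬(R ⊕ Q) ⇒ ¬(R ⇒ ¬R) = min(1, 1 − 0.71 + 0.00) = min(1, 0.29) = 0.29
(¬¬(R ⊕ Q) ⇒ ¬(R ⇒ ¬R)) ⊙ ¬R = max(0, 0.29 + 0.99 − 1) = max(0, 0.28) = 0.28

0.28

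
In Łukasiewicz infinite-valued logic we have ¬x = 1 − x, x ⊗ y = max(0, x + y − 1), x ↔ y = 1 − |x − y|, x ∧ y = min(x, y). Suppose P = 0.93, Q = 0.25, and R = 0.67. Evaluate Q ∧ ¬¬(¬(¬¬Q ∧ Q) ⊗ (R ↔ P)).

¬Q = 1 − 0.25 = 0.75
¬¬Q = 1 − 0.75 = 0.25
¬¬Q ∧ Q = min(0.25, 0.25) = 0.25
¬(¬¬Q ∧ Q) = 1 − 0.25 = 0.75
R ↔ P = 1 − |0.67 − 0.93| = 1 − 0.26 = 0.74
¬(¬¬Q ∧ Q) ⊗ (R ↔ P) = max(0, 0.75 + 0.74 − 1) = max(0, 0.49) = 0.49
¬(¬(¬¬Q ∧ Q) ⊗ (R ↔ P)) = 1 − 0.49 = 0.51
¬¬(¬(¬¬Q ∧ Q) ⊗ (R ↔ P)) = 1 − 0.51 = 0.49
Q ∧ ¬¬(¬(¬¬Q ∧ Q) ⊗ (R ↔ P)) = min(0.25, 0.49) = 0.25

0.25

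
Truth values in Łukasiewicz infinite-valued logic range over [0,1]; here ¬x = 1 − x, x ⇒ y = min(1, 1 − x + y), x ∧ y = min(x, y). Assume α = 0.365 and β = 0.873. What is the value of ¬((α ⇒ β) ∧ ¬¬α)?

0.635

α ⇒ β = min(1, 1 − 0.365 + 0.873) = min(1, 1.508) = 1.000
¬α = 1 − 0.365 = 0.635
¬¬α = 1 − 0.635 = 0.365
(α ⇒ β) ∧ ¬¬α = min(1.000, 0.365) = 0.365
¬((α ⇒ β) ∧ ¬¬α) = 1 − 0.365 = 0.635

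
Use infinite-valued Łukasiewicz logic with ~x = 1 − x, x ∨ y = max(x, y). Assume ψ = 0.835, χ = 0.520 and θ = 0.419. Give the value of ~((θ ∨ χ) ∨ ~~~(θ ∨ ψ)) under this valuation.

0.480

θ ∨ χ = max(0.419, 0.520) = 0.520
θ ∨ ψ = max(0.419, 0.835) = 0.835
~(θ ∨ ψ) = 1 − 0.835 = 0.165
~~(θ ∨ ψ) = 1 − 0.165 = 0.835
~~~(θ ∨ ψ) = 1 − 0.835 = 0.165
(θ ∨ χ) ∨ ~~~(θ ∨ ψ) = max(0.520, 0.165) = 0.520
~((θ ∨ χ) ∨ ~~~(θ ∨ ψ)) = 1 − 0.520 = 0.480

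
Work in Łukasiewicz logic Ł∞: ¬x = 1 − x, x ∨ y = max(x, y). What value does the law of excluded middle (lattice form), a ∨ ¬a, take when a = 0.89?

0.89

¬a = 1 − 0.89 = 0.11
a ∨ ¬a = max(0.89, 0.11) = 0.89
(The value 0.89 < 1 shows this instance is not satisfied; not a Ł∞-tautology — its value is max(a, 1−a).)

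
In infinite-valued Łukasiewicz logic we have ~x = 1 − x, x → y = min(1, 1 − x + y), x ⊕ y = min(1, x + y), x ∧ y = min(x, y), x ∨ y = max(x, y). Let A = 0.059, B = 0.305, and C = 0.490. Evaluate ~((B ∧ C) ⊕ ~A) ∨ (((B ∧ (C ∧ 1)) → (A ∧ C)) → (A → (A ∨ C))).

B ∧ C = min(0.305, 0.490) = 0.305
~A = 1 − 0.059 = 0.941
(B ∧ C) ⊕ ~A = min(1, 0.305 + 0.941) = min(1, 1.246) = 1.000
~((B ∧ C) ⊕ ~A) = 1 − 1.000 = 0.000
C ∧ 1 = min(0.490, 1.000) = 0.490
B ∧ (C ∧ 1) = min(0.305, 0.490) = 0.305
A ∧ C = min(0.059, 0.490) = 0.059
(B ∧ (C ∧ 1)) → (A ∧ C) = min(1, 1 − 0.305 + 0.059) = min(1, 0.754) = 0.754
A ∨ C = max(0.059, 0.490) = 0.490
A → (A ∨ C) = min(1, 1 − 0.059 + 0.490) = min(1, 1.431) = 1.000
((B ∧ (C ∧ 1)) → (A ∧ C)) → (A → (A ∨ C)) = min(1, 1 − 0.754 + 1.000) = min(1, 1.246) = 1.000
~((B ∧ C) ⊕ ~A) ∨ (((B ∧ (C ∧ 1)) → (A ∧ C)) → (A → (A ∨ C))) = max(0.000, 1.000) = 1.000

1.000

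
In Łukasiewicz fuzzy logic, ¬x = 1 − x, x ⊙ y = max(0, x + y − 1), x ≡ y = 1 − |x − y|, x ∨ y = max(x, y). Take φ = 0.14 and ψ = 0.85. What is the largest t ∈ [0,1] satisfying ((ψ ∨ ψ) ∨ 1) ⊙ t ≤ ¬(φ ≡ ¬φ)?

0.72

ψ ∨ ψ = max(0.85, 0.85) = 0.85
(ψ ∨ ψ) ∨ 1 = max(0.85, 1.00) = 1.00
So the left factor is (ψ ∨ ψ) ∨ 1 = 1.00.
¬φ = 1 − 0.14 = 0.86
φ ≡ ¬φ = 1 − |0.14 − 0.86| = 1 − 0.72 = 0.28
¬(φ ≡ ¬φ) = 1 − 0.28 = 0.72
So the right-hand bound is ¬(φ ≡ ¬φ) = 0.72.
The residuum of the Łukasiewicz t-norm gives the supremum: min(1, 1 − 1.00 + 0.72).
1 − 1.00 + 0.72 = 0.72, so t = min(1, 0.72) = 0.72.
Check: 1.00 ⊙ 0.72 = max(0, 0.72) = 0.72 ≤ 0.72.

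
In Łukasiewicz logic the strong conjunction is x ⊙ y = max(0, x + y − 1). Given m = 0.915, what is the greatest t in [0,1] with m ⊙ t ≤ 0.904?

The residuum of the Łukasiewicz t-norm gives the supremum: min(1, 1 − 0.915 + 0.904).
1 − 0.915 + 0.904 = 0.989, so t = min(1, 0.989) = 0.989.
Check: 0.915 ⊙ 0.989 = max(0, 0.904) = 0.904 ≤ 0.904.

0.989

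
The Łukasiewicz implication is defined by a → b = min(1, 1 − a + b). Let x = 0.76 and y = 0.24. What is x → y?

x → y = min(1, 1 − 0.76 + 0.24) = min(1, 0.48) = 0.48
For comparison, the Gödel implication (1 if a ≤ b else b) would give 0.24.

0.48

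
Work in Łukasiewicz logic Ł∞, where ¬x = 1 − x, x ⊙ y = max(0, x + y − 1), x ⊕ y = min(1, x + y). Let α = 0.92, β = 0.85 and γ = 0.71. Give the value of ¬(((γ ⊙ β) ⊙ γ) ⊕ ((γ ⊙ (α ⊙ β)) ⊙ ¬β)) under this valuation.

γ ⊙ β = max(0, 0.71 + 0.85 − 1) = max(0, 0.56) = 0.56
(γ ⊙ β) ⊙ γ = max(0, 0.56 + 0.71 − 1) = max(0, 0.27) = 0.27
α ⊙ β = max(0, 0.92 + 0.85 − 1) = max(0, 0.77) = 0.77
γ ⊙ (α ⊙ β) = max(0, 0.71 + 0.77 − 1) = max(0, 0.48) = 0.48
¬β = 1 − 0.85 = 0.15
(γ ⊙ (α ⊙ β)) ⊙ ¬β = max(0, 0.48 + 0.15 − 1) = max(0, -0.37) = 0.00
((γ ⊙ β) ⊙ γ) ⊕ ((γ ⊙ (α ⊙ β)) ⊙ ¬β) = min(1, 0.27 + 0.00) = min(1, 0.27) = 0.27
¬(((γ ⊙ β) ⊙ γ) ⊕ ((γ ⊙ (α ⊙ β)) ⊙ ¬β)) = 1 − 0.27 = 0.73

0.73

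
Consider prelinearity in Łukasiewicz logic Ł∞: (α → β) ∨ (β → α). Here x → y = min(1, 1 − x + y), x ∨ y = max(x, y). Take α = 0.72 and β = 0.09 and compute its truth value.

α → β = min(1, 1 − 0.72 + 0.09) = min(1, 0.37) = 0.37
β → α = min(1, 1 − 0.09 + 0.72) = min(1, 1.63) = 1.00
(α → β) ∨ (β → α) = max(0.37, 1.00) = 1.00
(As expected: a Ł∞-tautology — holds in every MV-chain.)

1.00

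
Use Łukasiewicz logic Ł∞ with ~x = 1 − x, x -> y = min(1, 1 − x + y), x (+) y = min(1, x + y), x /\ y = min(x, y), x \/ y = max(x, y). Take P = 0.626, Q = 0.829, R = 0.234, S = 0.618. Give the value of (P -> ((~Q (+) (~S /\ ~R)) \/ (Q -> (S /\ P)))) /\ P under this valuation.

~Q = 1 − 0.829 = 0.171
~S = 1 − 0.618 = 0.382
~R = 1 − 0.234 = 0.766
~S /\ ~R = min(0.382, 0.766) = 0.382
~Q (+) (~S /\ ~R) = min(1, 0.171 + 0.382) = min(1, 0.553) = 0.553
S /\ P = min(0.618, 0.626) = 0.618
Q -> (S /\ P) = min(1, 1 − 0.829 + 0.618) = min(1, 0.789) = 0.789
(~Q (+) (~S /\ ~R)) \/ (Q -> (S /\ P)) = max(0.553, 0.789) = 0.789
P -> ((~Q (+) (~S /\ ~R)) \/ (Q -> (S /\ P))) = min(1, 1 − 0.626 + 0.789) = min(1, 1.163) = 1.000
(P -> ((~Q (+) (~S /\ ~R)) \/ (Q -> (S /\ P)))) /\ P = min(1.000, 0.626) = 0.626

0.626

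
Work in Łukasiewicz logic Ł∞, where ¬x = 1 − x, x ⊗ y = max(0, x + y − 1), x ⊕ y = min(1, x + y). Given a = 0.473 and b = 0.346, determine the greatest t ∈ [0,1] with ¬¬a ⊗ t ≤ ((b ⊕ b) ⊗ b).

0.565

¬a = 1 − 0.473 = 0.527
¬¬a = 1 − 0.527 = 0.473
So the left factor is ¬¬a = 0.473.
b ⊕ b = min(1, 0.346 + 0.346) = min(1, 0.692) = 0.692
(b ⊕ b) ⊗ b = max(0, 0.692 + 0.346 − 1) = max(0, 0.038) = 0.038
So the right-hand bound is (b ⊕ b) ⊗ b = 0.038.
The residuum of the Łukasiewicz t-norm gives the supremum: min(1, 1 − 0.473 + 0.038).
1 − 0.473 + 0.038 = 0.565, so t = min(1, 0.565) = 0.565.
Check: 0.473 ⊗ 0.565 = max(0, 0.038) = 0.038 ≤ 0.038.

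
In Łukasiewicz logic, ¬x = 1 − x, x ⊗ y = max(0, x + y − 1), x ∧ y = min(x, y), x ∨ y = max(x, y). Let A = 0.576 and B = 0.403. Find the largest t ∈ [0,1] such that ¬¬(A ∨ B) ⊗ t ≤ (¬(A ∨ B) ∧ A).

A ∨ B = max(0.576, 0.403) = 0.576
¬(A ∨ B) = 1 − 0.576 = 0.424
¬¬(A ∨ B) = 1 − 0.424 = 0.576
So the left factor is ¬¬(A ∨ B) = 0.576.
¬(A ∨ B) ∧ A = min(0.424, 0.576) = 0.424
So the right-hand bound is ¬(A ∨ B) ∧ A = 0.424.
The residuum of the Łukasiewicz t-norm gives the supremum: min(1, 1 − 0.576 + 0.424).
1 − 0.576 + 0.424 = 0.848, so t = min(1, 0.848) = 0.848.
Check: 0.576 ⊗ 0.848 = max(0, 0.424) = 0.424 ≤ 0.424.

0.848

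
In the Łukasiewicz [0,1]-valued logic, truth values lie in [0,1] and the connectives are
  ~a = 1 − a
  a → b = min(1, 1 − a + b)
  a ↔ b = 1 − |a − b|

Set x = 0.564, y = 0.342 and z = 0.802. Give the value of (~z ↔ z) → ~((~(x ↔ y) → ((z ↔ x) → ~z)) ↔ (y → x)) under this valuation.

~z = 1 − 0.802 = 0.198
~z ↔ z = 1 − |0.198 − 0.802| = 1 − 0.604 = 0.396
x ↔ y = 1 − |0.564 − 0.342| = 1 − 0.222 = 0.778
~(x ↔ y) = 1 − 0.778 = 0.222
z ↔ x = 1 − |0.802 − 0.564| = 1 − 0.238 = 0.762
(z ↔ x) → ~z = min(1, 1 − 0.762 + 0.198) = min(1, 0.436) = 0.436
~(x ↔ y) → ((z ↔ x) → ~z) = min(1, 1 − 0.222 + 0.436) = min(1, 1.214) = 1.000
y → x = min(1, 1 − 0.342 + 0.564) = min(1, 1.222) = 1.000
(~(x ↔ y) → ((z ↔ x) → ~z)) ↔ (y → x) = 1 − |1.000 − 1.000| = 1 − 0.000 = 1.000
~((~(x ↔ y) → ((z ↔ x) → ~z)) ↔ (y → x)) = 1 − 1.000 = 0.000
(~z ↔ z) → ~((~(x ↔ y) → ((z ↔ x) → ~z)) ↔ (y → x)) = min(1, 1 − 0.396 + 0.000) = min(1, 0.604) = 0.604

0.604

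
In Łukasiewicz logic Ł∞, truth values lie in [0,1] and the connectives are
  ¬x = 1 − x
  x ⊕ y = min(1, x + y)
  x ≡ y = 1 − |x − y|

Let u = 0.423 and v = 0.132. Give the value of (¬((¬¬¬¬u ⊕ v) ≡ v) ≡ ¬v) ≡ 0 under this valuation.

0.445

¬u = 1 − 0.423 = 0.577
¬¬u = 1 − 0.577 = 0.423
¬¬¬u = 1 − 0.423 = 0.577
¬¬¬¬u = 1 − 0.577 = 0.423
¬¬¬¬u ⊕ v = min(1, 0.423 + 0.132) = min(1, 0.555) = 0.555
(¬¬¬¬u ⊕ v) ≡ v = 1 − |0.555 − 0.132| = 1 − 0.423 = 0.577
¬((¬¬¬¬u ⊕ v) ≡ v) = 1 − 0.577 = 0.423
¬v = 1 − 0.132 = 0.868
¬((¬¬¬¬u ⊕ v) ≡ v) ≡ ¬v = 1 − |0.423 − 0.868| = 1 − 0.445 = 0.555
(¬((¬¬¬¬u ⊕ v) ≡ v) ≡ ¬v) ≡ 0 = 1 − |0.555 − 0.000| = 1 − 0.555 = 0.445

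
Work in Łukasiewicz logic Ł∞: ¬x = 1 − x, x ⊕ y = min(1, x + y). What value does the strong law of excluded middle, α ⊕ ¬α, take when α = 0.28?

1.00

¬α = 1 − 0.28 = 0.72
α ⊕ ¬α = min(1, 0.28 + 0.72) = min(1, 1.00) = 1.00
(As expected: always 1 in Ł∞ since a ⊕ (1−a) = 1.)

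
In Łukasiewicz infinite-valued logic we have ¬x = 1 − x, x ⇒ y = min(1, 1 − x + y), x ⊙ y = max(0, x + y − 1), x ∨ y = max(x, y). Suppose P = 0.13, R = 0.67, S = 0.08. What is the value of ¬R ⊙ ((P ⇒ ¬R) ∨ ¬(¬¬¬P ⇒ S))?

0.33

¬R = 1 − 0.67 = 0.33
P ⇒ ¬R = min(1, 1 − 0.13 + 0.33) = min(1, 1.20) = 1.00
¬P = 1 − 0.13 = 0.87
¬¬P = 1 − 0.87 = 0.13
¬¬¬P = 1 − 0.13 = 0.87
¬¬¬P ⇒ S = min(1, 1 − 0.87 + 0.08) = min(1, 0.21) = 0.21
¬(¬¬¬P ⇒ S) = 1 − 0.21 = 0.79
(P ⇒ ¬R) ∨ ¬(¬¬¬P ⇒ S) = max(1.00, 0.79) = 1.00
¬R ⊙ ((P ⇒ ¬R) ∨ ¬(¬¬¬P ⇒ S)) = max(0, 0.33 + 1.00 − 1) = max(0, 0.33) = 0.33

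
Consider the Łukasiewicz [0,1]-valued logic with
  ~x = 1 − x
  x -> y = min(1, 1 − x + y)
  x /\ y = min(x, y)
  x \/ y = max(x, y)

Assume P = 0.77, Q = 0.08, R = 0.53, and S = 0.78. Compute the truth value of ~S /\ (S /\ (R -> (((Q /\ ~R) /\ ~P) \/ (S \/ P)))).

0.22

~S = 1 − 0.78 = 0.22
~R = 1 − 0.53 = 0.47
Q /\ ~R = min(0.08, 0.47) = 0.08
~P = 1 − 0.77 = 0.23
(Q /\ ~R) /\ ~P = min(0.08, 0.23) = 0.08
S \/ P = max(0.78, 0.77) = 0.78
((Q /\ ~R) /\ ~P) \/ (S \/ P) = max(0.08, 0.78) = 0.78
R -> (((Q /\ ~R) /\ ~P) \/ (S \/ P)) = min(1, 1 − 0.53 + 0.78) = min(1, 1.25) = 1.00
S /\ (R -> (((Q /\ ~R) /\ ~P) \/ (S \/ P))) = min(0.78, 1.00) = 0.78
~S /\ (S /\ (R -> (((Q /\ ~R) /\ ~P) \/ (S \/ P)))) = min(0.22, 0.78) = 0.22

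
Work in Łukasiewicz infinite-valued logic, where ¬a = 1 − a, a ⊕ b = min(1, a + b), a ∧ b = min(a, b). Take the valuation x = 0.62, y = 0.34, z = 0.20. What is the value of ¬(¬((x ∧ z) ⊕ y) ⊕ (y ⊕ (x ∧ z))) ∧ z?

x ∧ z = min(0.62, 0.20) = 0.20
(x ∧ z) ⊕ y = min(1, 0.20 + 0.34) = min(1, 0.54) = 0.54
¬((x ∧ z) ⊕ y) = 1 − 0.54 = 0.46
y ⊕ (x ∧ z) = min(1, 0.34 + 0.20) = min(1, 0.54) = 0.54
¬((x ∧ z) ⊕ y) ⊕ (y ⊕ (x ∧ z)) = min(1, 0.46 + 0.54) = min(1, 1.00) = 1.00
¬(¬((x ∧ z) ⊕ y) ⊕ (y ⊕ (x ∧ z))) = 1 − 1.00 = 0.00
¬(¬((x ∧ z) ⊕ y) ⊕ (y ⊕ (x ∧ z))) ∧ z = min(0.00, 0.20) = 0.00

0.00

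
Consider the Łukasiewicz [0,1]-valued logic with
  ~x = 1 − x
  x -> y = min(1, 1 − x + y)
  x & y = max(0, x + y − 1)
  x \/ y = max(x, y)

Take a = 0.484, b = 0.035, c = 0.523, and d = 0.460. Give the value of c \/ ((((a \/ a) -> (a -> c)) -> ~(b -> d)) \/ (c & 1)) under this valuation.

a \/ a = max(0.484, 0.484) = 0.484
a -> c = min(1, 1 − 0.484 + 0.523) = min(1, 1.039) = 1.000
(a \/ a) -> (a -> c) = min(1, 1 − 0.484 + 1.000) = min(1, 1.516) = 1.000
b -> d = min(1, 1 − 0.035 + 0.460) = min(1, 1.425) = 1.000
~(b -> d) = 1 − 1.000 = 0.000
((a \/ a) -> (a -> c)) -> ~(b -> d) = min(1, 1 − 1.000 + 0.000) = min(1, 0.000) = 0.000
c & 1 = max(0, 0.523 + 1.000 − 1) = max(0, 0.523) = 0.523
(((a \/ a) -> (a -> c)) -> ~(b -> d)) \/ (c & 1) = max(0.000, 0.523) = 0.523
c \/ ((((a \/ a) -> (a -> c)) -> ~(b -> d)) \/ (c & 1)) = max(0.523, 0.523) = 0.523

0.523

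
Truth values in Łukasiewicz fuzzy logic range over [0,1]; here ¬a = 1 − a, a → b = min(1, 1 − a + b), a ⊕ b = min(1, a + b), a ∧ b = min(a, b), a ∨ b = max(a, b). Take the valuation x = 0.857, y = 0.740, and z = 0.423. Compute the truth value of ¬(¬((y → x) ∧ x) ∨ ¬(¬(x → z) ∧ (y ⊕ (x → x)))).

0.434

y → x = min(1, 1 − 0.740 + 0.857) = min(1, 1.117) = 1.000
(y → x) ∧ x = min(1.000, 0.857) = 0.857
¬((y → x) ∧ x) = 1 − 0.857 = 0.143
x → z = min(1, 1 − 0.857 + 0.423) = min(1, 0.566) = 0.566
¬(x → z) = 1 − 0.566 = 0.434
x → x = min(1, 1 − 0.857 + 0.857) = min(1, 1.000) = 1.000
y ⊕ (x → x) = min(1, 0.740 + 1.000) = min(1, 1.740) = 1.000
¬(x → z) ∧ (y ⊕ (x → x)) = min(0.434, 1.000) = 0.434
¬(¬(x → z) ∧ (y ⊕ (x → x))) = 1 − 0.434 = 0.566
¬((y → x) ∧ x) ∨ ¬(¬(x → z) ∧ (y ⊕ (x → x))) = max(0.143, 0.566) = 0.566
¬(¬((y → x) ∧ x) ∨ ¬(¬(x → z) ∧ (y ⊕ (x → x)))) = 1 − 0.566 = 0.434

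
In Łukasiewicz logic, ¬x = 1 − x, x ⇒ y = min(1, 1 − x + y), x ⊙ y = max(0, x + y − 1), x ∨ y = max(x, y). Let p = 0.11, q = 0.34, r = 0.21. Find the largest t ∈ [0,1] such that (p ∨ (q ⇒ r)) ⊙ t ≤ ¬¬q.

q ⇒ r = min(1, 1 − 0.34 + 0.21) = min(1, 0.87) = 0.87
p ∨ (q ⇒ r) = max(0.11, 0.87) = 0.87
So the left factor is p ∨ (q ⇒ r) = 0.87.
¬q = 1 − 0.34 = 0.66
¬¬q = 1 − 0.66 = 0.34
So the right-hand bound is ¬¬q = 0.34.
The residuum of the Łukasiewicz t-norm gives the supremum: min(1, 1 − 0.87 + 0.34).
1 − 0.87 + 0.34 = 0.47, so t = min(1, 0.47) = 0.47.
Check: 0.87 ⊙ 0.47 = max(0, 0.34) = 0.34 ≤ 0.34.

0.47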